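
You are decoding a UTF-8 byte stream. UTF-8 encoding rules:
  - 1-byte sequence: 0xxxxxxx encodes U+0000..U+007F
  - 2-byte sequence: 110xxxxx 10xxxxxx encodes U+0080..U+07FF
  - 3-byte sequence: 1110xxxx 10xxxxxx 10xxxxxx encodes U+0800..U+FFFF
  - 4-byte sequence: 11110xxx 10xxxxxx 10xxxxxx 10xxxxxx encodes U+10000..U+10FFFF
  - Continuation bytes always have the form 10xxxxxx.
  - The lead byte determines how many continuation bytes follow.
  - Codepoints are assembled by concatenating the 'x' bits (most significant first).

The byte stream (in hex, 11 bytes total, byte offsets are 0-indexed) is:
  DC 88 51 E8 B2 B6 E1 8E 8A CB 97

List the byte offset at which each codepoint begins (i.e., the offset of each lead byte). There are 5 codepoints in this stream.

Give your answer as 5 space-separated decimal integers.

Answer: 0 2 3 6 9

Derivation:
Byte[0]=DC: 2-byte lead, need 1 cont bytes. acc=0x1C
Byte[1]=88: continuation. acc=(acc<<6)|0x08=0x708
Completed: cp=U+0708 (starts at byte 0)
Byte[2]=51: 1-byte ASCII. cp=U+0051
Byte[3]=E8: 3-byte lead, need 2 cont bytes. acc=0x8
Byte[4]=B2: continuation. acc=(acc<<6)|0x32=0x232
Byte[5]=B6: continuation. acc=(acc<<6)|0x36=0x8CB6
Completed: cp=U+8CB6 (starts at byte 3)
Byte[6]=E1: 3-byte lead, need 2 cont bytes. acc=0x1
Byte[7]=8E: continuation. acc=(acc<<6)|0x0E=0x4E
Byte[8]=8A: continuation. acc=(acc<<6)|0x0A=0x138A
Completed: cp=U+138A (starts at byte 6)
Byte[9]=CB: 2-byte lead, need 1 cont bytes. acc=0xB
Byte[10]=97: continuation. acc=(acc<<6)|0x17=0x2D7
Completed: cp=U+02D7 (starts at byte 9)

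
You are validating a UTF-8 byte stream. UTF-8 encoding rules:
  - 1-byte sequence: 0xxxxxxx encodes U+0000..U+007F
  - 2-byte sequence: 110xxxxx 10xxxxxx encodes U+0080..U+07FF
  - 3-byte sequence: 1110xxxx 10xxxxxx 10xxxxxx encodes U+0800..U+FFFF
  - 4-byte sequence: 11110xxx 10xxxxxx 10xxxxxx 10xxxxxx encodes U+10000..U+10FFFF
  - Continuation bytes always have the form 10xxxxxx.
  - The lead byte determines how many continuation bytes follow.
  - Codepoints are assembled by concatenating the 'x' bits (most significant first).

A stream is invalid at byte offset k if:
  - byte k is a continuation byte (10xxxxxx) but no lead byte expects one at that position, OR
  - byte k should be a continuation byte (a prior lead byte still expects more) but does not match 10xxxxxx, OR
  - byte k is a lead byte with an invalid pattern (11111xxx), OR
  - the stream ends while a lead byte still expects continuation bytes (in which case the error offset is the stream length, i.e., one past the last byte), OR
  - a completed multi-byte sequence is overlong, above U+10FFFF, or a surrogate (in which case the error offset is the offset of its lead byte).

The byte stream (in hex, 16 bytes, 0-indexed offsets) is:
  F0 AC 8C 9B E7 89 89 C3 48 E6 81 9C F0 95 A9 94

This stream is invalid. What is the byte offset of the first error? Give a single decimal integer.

Answer: 8

Derivation:
Byte[0]=F0: 4-byte lead, need 3 cont bytes. acc=0x0
Byte[1]=AC: continuation. acc=(acc<<6)|0x2C=0x2C
Byte[2]=8C: continuation. acc=(acc<<6)|0x0C=0xB0C
Byte[3]=9B: continuation. acc=(acc<<6)|0x1B=0x2C31B
Completed: cp=U+2C31B (starts at byte 0)
Byte[4]=E7: 3-byte lead, need 2 cont bytes. acc=0x7
Byte[5]=89: continuation. acc=(acc<<6)|0x09=0x1C9
Byte[6]=89: continuation. acc=(acc<<6)|0x09=0x7249
Completed: cp=U+7249 (starts at byte 4)
Byte[7]=C3: 2-byte lead, need 1 cont bytes. acc=0x3
Byte[8]=48: expected 10xxxxxx continuation. INVALID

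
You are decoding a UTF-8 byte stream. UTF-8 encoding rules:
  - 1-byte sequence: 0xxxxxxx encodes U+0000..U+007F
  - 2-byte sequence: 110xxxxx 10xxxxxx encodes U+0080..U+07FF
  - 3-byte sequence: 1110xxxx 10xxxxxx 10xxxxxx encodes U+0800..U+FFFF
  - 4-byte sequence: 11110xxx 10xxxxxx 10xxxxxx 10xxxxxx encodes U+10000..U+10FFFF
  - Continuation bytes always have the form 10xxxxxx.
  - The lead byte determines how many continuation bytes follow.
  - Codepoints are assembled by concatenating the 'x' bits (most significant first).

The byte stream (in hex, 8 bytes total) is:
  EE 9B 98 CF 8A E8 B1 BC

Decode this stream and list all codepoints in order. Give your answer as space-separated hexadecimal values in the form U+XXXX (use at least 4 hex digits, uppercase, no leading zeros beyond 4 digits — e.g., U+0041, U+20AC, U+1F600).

Answer: U+E6D8 U+03CA U+8C7C

Derivation:
Byte[0]=EE: 3-byte lead, need 2 cont bytes. acc=0xE
Byte[1]=9B: continuation. acc=(acc<<6)|0x1B=0x39B
Byte[2]=98: continuation. acc=(acc<<6)|0x18=0xE6D8
Completed: cp=U+E6D8 (starts at byte 0)
Byte[3]=CF: 2-byte lead, need 1 cont bytes. acc=0xF
Byte[4]=8A: continuation. acc=(acc<<6)|0x0A=0x3CA
Completed: cp=U+03CA (starts at byte 3)
Byte[5]=E8: 3-byte lead, need 2 cont bytes. acc=0x8
Byte[6]=B1: continuation. acc=(acc<<6)|0x31=0x231
Byte[7]=BC: continuation. acc=(acc<<6)|0x3C=0x8C7C
Completed: cp=U+8C7C (starts at byte 5)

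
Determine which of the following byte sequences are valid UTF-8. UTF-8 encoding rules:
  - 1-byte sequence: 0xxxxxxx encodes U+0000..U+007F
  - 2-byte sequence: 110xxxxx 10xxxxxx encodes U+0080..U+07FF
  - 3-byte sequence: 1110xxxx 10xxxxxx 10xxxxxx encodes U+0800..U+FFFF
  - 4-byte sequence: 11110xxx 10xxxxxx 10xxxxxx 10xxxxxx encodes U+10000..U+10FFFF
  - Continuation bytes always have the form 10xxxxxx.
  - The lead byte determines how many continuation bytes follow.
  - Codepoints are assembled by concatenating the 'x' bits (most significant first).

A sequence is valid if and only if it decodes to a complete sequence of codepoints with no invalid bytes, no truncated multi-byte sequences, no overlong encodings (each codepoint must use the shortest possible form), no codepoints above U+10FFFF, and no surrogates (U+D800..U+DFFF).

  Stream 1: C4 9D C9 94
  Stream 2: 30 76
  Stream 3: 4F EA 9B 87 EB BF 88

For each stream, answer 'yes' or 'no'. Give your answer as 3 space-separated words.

Stream 1: decodes cleanly. VALID
Stream 2: decodes cleanly. VALID
Stream 3: decodes cleanly. VALID

Answer: yes yes yes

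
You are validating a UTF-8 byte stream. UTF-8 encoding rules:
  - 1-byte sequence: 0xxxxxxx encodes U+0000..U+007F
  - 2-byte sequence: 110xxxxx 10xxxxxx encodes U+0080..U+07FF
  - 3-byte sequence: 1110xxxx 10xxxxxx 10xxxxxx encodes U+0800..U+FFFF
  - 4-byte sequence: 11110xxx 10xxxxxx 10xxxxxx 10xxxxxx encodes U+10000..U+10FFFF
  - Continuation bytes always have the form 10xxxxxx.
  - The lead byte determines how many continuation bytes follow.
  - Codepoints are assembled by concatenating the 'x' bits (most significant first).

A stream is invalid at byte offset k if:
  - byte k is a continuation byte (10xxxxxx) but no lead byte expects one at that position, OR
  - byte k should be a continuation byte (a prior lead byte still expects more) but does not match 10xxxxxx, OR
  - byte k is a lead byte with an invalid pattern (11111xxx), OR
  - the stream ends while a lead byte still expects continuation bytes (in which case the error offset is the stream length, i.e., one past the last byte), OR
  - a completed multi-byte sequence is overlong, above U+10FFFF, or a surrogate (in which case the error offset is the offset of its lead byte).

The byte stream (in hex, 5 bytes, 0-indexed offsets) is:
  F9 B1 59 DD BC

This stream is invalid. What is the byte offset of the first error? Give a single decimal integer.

Answer: 0

Derivation:
Byte[0]=F9: INVALID lead byte (not 0xxx/110x/1110/11110)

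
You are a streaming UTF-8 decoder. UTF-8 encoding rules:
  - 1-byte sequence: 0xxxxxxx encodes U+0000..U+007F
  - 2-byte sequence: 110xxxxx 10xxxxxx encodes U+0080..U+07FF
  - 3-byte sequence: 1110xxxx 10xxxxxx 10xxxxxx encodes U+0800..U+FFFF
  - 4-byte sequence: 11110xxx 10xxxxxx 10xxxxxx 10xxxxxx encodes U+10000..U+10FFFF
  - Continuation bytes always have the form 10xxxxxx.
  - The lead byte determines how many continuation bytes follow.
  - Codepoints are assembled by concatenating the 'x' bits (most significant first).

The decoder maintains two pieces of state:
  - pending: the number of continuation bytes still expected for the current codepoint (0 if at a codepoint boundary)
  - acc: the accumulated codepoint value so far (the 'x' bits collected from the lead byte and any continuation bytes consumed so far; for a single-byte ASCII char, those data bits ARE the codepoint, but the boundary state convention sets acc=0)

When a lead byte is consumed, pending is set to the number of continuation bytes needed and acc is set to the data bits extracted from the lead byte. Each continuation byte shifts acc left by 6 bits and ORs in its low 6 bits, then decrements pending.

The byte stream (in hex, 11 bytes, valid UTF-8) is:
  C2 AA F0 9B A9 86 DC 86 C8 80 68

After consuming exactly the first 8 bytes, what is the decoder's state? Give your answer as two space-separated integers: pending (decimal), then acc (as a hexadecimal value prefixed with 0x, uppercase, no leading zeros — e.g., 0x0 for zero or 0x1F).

Answer: 0 0x706

Derivation:
Byte[0]=C2: 2-byte lead. pending=1, acc=0x2
Byte[1]=AA: continuation. acc=(acc<<6)|0x2A=0xAA, pending=0
Byte[2]=F0: 4-byte lead. pending=3, acc=0x0
Byte[3]=9B: continuation. acc=(acc<<6)|0x1B=0x1B, pending=2
Byte[4]=A9: continuation. acc=(acc<<6)|0x29=0x6E9, pending=1
Byte[5]=86: continuation. acc=(acc<<6)|0x06=0x1BA46, pending=0
Byte[6]=DC: 2-byte lead. pending=1, acc=0x1C
Byte[7]=86: continuation. acc=(acc<<6)|0x06=0x706, pending=0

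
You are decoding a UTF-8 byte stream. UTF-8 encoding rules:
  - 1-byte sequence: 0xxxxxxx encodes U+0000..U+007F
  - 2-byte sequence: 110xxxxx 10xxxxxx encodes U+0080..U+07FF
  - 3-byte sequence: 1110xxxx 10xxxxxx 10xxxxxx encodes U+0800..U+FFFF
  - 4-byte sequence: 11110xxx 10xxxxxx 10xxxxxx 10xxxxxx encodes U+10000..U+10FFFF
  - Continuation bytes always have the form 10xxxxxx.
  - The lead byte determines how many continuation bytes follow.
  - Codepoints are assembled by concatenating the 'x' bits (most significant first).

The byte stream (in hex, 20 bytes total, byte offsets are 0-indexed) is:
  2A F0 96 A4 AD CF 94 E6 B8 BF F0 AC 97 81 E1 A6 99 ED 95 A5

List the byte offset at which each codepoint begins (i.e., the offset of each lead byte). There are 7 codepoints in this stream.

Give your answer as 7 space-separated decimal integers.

Answer: 0 1 5 7 10 14 17

Derivation:
Byte[0]=2A: 1-byte ASCII. cp=U+002A
Byte[1]=F0: 4-byte lead, need 3 cont bytes. acc=0x0
Byte[2]=96: continuation. acc=(acc<<6)|0x16=0x16
Byte[3]=A4: continuation. acc=(acc<<6)|0x24=0x5A4
Byte[4]=AD: continuation. acc=(acc<<6)|0x2D=0x1692D
Completed: cp=U+1692D (starts at byte 1)
Byte[5]=CF: 2-byte lead, need 1 cont bytes. acc=0xF
Byte[6]=94: continuation. acc=(acc<<6)|0x14=0x3D4
Completed: cp=U+03D4 (starts at byte 5)
Byte[7]=E6: 3-byte lead, need 2 cont bytes. acc=0x6
Byte[8]=B8: continuation. acc=(acc<<6)|0x38=0x1B8
Byte[9]=BF: continuation. acc=(acc<<6)|0x3F=0x6E3F
Completed: cp=U+6E3F (starts at byte 7)
Byte[10]=F0: 4-byte lead, need 3 cont bytes. acc=0x0
Byte[11]=AC: continuation. acc=(acc<<6)|0x2C=0x2C
Byte[12]=97: continuation. acc=(acc<<6)|0x17=0xB17
Byte[13]=81: continuation. acc=(acc<<6)|0x01=0x2C5C1
Completed: cp=U+2C5C1 (starts at byte 10)
Byte[14]=E1: 3-byte lead, need 2 cont bytes. acc=0x1
Byte[15]=A6: continuation. acc=(acc<<6)|0x26=0x66
Byte[16]=99: continuation. acc=(acc<<6)|0x19=0x1999
Completed: cp=U+1999 (starts at byte 14)
Byte[17]=ED: 3-byte lead, need 2 cont bytes. acc=0xD
Byte[18]=95: continuation. acc=(acc<<6)|0x15=0x355
Byte[19]=A5: continuation. acc=(acc<<6)|0x25=0xD565
Completed: cp=U+D565 (starts at byte 17)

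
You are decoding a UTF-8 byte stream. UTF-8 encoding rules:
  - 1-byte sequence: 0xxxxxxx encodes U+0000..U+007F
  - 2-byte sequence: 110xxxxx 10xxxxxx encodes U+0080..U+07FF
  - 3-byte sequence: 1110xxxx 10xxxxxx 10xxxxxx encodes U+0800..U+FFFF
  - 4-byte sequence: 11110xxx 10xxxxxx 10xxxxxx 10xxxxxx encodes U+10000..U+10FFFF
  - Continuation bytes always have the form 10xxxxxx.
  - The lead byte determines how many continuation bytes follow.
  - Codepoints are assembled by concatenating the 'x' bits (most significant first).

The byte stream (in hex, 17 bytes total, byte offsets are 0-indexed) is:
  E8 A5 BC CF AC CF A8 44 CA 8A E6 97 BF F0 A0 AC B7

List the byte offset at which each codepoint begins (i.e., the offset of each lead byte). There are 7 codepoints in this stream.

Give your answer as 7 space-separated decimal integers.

Byte[0]=E8: 3-byte lead, need 2 cont bytes. acc=0x8
Byte[1]=A5: continuation. acc=(acc<<6)|0x25=0x225
Byte[2]=BC: continuation. acc=(acc<<6)|0x3C=0x897C
Completed: cp=U+897C (starts at byte 0)
Byte[3]=CF: 2-byte lead, need 1 cont bytes. acc=0xF
Byte[4]=AC: continuation. acc=(acc<<6)|0x2C=0x3EC
Completed: cp=U+03EC (starts at byte 3)
Byte[5]=CF: 2-byte lead, need 1 cont bytes. acc=0xF
Byte[6]=A8: continuation. acc=(acc<<6)|0x28=0x3E8
Completed: cp=U+03E8 (starts at byte 5)
Byte[7]=44: 1-byte ASCII. cp=U+0044
Byte[8]=CA: 2-byte lead, need 1 cont bytes. acc=0xA
Byte[9]=8A: continuation. acc=(acc<<6)|0x0A=0x28A
Completed: cp=U+028A (starts at byte 8)
Byte[10]=E6: 3-byte lead, need 2 cont bytes. acc=0x6
Byte[11]=97: continuation. acc=(acc<<6)|0x17=0x197
Byte[12]=BF: continuation. acc=(acc<<6)|0x3F=0x65FF
Completed: cp=U+65FF (starts at byte 10)
Byte[13]=F0: 4-byte lead, need 3 cont bytes. acc=0x0
Byte[14]=A0: continuation. acc=(acc<<6)|0x20=0x20
Byte[15]=AC: continuation. acc=(acc<<6)|0x2C=0x82C
Byte[16]=B7: continuation. acc=(acc<<6)|0x37=0x20B37
Completed: cp=U+20B37 (starts at byte 13)

Answer: 0 3 5 7 8 10 13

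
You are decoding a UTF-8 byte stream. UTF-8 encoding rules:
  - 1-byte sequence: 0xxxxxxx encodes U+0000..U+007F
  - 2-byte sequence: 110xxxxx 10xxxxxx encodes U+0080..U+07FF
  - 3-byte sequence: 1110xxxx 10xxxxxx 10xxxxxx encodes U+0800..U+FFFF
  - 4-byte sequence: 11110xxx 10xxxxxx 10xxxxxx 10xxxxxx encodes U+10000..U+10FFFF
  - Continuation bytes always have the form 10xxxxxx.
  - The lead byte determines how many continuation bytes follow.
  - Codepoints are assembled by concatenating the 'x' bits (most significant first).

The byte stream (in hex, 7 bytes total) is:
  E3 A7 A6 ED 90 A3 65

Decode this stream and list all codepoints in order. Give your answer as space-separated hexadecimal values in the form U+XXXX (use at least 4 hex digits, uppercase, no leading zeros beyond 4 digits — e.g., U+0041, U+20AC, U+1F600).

Answer: U+39E6 U+D423 U+0065

Derivation:
Byte[0]=E3: 3-byte lead, need 2 cont bytes. acc=0x3
Byte[1]=A7: continuation. acc=(acc<<6)|0x27=0xE7
Byte[2]=A6: continuation. acc=(acc<<6)|0x26=0x39E6
Completed: cp=U+39E6 (starts at byte 0)
Byte[3]=ED: 3-byte lead, need 2 cont bytes. acc=0xD
Byte[4]=90: continuation. acc=(acc<<6)|0x10=0x350
Byte[5]=A3: continuation. acc=(acc<<6)|0x23=0xD423
Completed: cp=U+D423 (starts at byte 3)
Byte[6]=65: 1-byte ASCII. cp=U+0065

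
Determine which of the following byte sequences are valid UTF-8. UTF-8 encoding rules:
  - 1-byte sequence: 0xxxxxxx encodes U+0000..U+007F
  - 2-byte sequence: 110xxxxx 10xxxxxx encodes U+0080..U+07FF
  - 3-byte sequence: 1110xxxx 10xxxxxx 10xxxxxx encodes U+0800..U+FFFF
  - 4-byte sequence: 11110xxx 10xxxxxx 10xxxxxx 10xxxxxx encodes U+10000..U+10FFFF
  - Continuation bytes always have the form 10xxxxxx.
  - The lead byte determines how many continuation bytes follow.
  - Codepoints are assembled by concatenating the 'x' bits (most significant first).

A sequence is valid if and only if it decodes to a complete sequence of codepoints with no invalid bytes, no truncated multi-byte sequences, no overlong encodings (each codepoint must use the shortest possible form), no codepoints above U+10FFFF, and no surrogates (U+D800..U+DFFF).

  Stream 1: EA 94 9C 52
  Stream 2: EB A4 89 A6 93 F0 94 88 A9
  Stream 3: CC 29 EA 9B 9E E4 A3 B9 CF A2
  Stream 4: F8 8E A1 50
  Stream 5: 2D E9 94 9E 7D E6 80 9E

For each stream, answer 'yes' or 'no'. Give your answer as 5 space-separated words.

Stream 1: decodes cleanly. VALID
Stream 2: error at byte offset 3. INVALID
Stream 3: error at byte offset 1. INVALID
Stream 4: error at byte offset 0. INVALID
Stream 5: decodes cleanly. VALID

Answer: yes no no no yes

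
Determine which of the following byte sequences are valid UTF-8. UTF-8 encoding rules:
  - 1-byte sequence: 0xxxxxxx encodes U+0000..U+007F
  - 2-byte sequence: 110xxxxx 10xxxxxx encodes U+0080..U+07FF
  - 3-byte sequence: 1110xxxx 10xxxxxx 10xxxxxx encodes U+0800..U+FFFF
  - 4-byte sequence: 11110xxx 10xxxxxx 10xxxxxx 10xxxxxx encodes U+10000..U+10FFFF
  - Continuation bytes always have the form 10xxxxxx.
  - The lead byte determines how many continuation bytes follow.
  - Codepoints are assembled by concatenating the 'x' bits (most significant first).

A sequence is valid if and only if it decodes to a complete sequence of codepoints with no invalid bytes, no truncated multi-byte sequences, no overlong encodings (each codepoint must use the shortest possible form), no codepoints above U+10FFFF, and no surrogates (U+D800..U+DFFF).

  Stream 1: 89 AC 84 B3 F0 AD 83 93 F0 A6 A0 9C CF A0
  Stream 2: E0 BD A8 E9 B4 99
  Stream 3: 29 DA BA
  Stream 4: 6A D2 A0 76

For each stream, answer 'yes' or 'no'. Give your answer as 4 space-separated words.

Stream 1: error at byte offset 0. INVALID
Stream 2: decodes cleanly. VALID
Stream 3: decodes cleanly. VALID
Stream 4: decodes cleanly. VALID

Answer: no yes yes yes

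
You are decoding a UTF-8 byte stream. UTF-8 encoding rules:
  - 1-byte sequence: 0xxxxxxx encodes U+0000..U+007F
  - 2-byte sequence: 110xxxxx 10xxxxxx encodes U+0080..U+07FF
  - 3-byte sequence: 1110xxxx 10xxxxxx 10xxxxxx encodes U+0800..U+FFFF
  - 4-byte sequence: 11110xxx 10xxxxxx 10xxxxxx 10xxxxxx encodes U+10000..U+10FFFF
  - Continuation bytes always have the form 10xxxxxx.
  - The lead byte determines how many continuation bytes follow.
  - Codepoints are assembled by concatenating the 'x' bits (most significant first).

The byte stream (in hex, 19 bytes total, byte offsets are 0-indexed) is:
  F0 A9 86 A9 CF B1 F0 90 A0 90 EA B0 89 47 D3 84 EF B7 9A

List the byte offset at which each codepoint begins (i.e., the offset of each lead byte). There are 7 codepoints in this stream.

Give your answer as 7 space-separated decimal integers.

Answer: 0 4 6 10 13 14 16

Derivation:
Byte[0]=F0: 4-byte lead, need 3 cont bytes. acc=0x0
Byte[1]=A9: continuation. acc=(acc<<6)|0x29=0x29
Byte[2]=86: continuation. acc=(acc<<6)|0x06=0xA46
Byte[3]=A9: continuation. acc=(acc<<6)|0x29=0x291A9
Completed: cp=U+291A9 (starts at byte 0)
Byte[4]=CF: 2-byte lead, need 1 cont bytes. acc=0xF
Byte[5]=B1: continuation. acc=(acc<<6)|0x31=0x3F1
Completed: cp=U+03F1 (starts at byte 4)
Byte[6]=F0: 4-byte lead, need 3 cont bytes. acc=0x0
Byte[7]=90: continuation. acc=(acc<<6)|0x10=0x10
Byte[8]=A0: continuation. acc=(acc<<6)|0x20=0x420
Byte[9]=90: continuation. acc=(acc<<6)|0x10=0x10810
Completed: cp=U+10810 (starts at byte 6)
Byte[10]=EA: 3-byte lead, need 2 cont bytes. acc=0xA
Byte[11]=B0: continuation. acc=(acc<<6)|0x30=0x2B0
Byte[12]=89: continuation. acc=(acc<<6)|0x09=0xAC09
Completed: cp=U+AC09 (starts at byte 10)
Byte[13]=47: 1-byte ASCII. cp=U+0047
Byte[14]=D3: 2-byte lead, need 1 cont bytes. acc=0x13
Byte[15]=84: continuation. acc=(acc<<6)|0x04=0x4C4
Completed: cp=U+04C4 (starts at byte 14)
Byte[16]=EF: 3-byte lead, need 2 cont bytes. acc=0xF
Byte[17]=B7: continuation. acc=(acc<<6)|0x37=0x3F7
Byte[18]=9A: continuation. acc=(acc<<6)|0x1A=0xFDDA
Completed: cp=U+FDDA (starts at byte 16)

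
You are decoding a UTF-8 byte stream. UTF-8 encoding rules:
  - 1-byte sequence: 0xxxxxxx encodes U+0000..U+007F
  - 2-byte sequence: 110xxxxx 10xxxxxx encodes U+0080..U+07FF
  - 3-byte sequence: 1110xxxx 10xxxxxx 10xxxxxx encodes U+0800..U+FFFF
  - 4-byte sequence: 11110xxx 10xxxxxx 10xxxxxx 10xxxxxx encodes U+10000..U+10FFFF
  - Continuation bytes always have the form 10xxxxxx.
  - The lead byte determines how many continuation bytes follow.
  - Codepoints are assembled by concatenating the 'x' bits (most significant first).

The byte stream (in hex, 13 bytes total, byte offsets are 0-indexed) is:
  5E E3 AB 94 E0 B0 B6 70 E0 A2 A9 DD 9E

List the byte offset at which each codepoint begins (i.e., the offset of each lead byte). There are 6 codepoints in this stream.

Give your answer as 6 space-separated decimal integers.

Byte[0]=5E: 1-byte ASCII. cp=U+005E
Byte[1]=E3: 3-byte lead, need 2 cont bytes. acc=0x3
Byte[2]=AB: continuation. acc=(acc<<6)|0x2B=0xEB
Byte[3]=94: continuation. acc=(acc<<6)|0x14=0x3AD4
Completed: cp=U+3AD4 (starts at byte 1)
Byte[4]=E0: 3-byte lead, need 2 cont bytes. acc=0x0
Byte[5]=B0: continuation. acc=(acc<<6)|0x30=0x30
Byte[6]=B6: continuation. acc=(acc<<6)|0x36=0xC36
Completed: cp=U+0C36 (starts at byte 4)
Byte[7]=70: 1-byte ASCII. cp=U+0070
Byte[8]=E0: 3-byte lead, need 2 cont bytes. acc=0x0
Byte[9]=A2: continuation. acc=(acc<<6)|0x22=0x22
Byte[10]=A9: continuation. acc=(acc<<6)|0x29=0x8A9
Completed: cp=U+08A9 (starts at byte 8)
Byte[11]=DD: 2-byte lead, need 1 cont bytes. acc=0x1D
Byte[12]=9E: continuation. acc=(acc<<6)|0x1E=0x75E
Completed: cp=U+075E (starts at byte 11)

Answer: 0 1 4 7 8 11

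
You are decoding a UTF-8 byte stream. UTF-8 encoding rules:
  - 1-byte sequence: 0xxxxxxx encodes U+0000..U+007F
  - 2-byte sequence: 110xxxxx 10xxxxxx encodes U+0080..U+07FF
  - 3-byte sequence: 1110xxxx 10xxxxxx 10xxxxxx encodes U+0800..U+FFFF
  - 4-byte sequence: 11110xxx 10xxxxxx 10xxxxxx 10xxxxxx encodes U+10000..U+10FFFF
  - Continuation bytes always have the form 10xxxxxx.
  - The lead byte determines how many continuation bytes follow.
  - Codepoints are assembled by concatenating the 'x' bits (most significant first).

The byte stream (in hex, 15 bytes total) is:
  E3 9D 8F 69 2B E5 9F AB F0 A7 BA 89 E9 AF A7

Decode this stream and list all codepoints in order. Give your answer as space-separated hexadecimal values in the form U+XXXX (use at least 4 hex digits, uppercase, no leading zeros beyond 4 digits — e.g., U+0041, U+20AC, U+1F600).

Answer: U+374F U+0069 U+002B U+57EB U+27E89 U+9BE7

Derivation:
Byte[0]=E3: 3-byte lead, need 2 cont bytes. acc=0x3
Byte[1]=9D: continuation. acc=(acc<<6)|0x1D=0xDD
Byte[2]=8F: continuation. acc=(acc<<6)|0x0F=0x374F
Completed: cp=U+374F (starts at byte 0)
Byte[3]=69: 1-byte ASCII. cp=U+0069
Byte[4]=2B: 1-byte ASCII. cp=U+002B
Byte[5]=E5: 3-byte lead, need 2 cont bytes. acc=0x5
Byte[6]=9F: continuation. acc=(acc<<6)|0x1F=0x15F
Byte[7]=AB: continuation. acc=(acc<<6)|0x2B=0x57EB
Completed: cp=U+57EB (starts at byte 5)
Byte[8]=F0: 4-byte lead, need 3 cont bytes. acc=0x0
Byte[9]=A7: continuation. acc=(acc<<6)|0x27=0x27
Byte[10]=BA: continuation. acc=(acc<<6)|0x3A=0x9FA
Byte[11]=89: continuation. acc=(acc<<6)|0x09=0x27E89
Completed: cp=U+27E89 (starts at byte 8)
Byte[12]=E9: 3-byte lead, need 2 cont bytes. acc=0x9
Byte[13]=AF: continuation. acc=(acc<<6)|0x2F=0x26F
Byte[14]=A7: continuation. acc=(acc<<6)|0x27=0x9BE7
Completed: cp=U+9BE7 (starts at byte 12)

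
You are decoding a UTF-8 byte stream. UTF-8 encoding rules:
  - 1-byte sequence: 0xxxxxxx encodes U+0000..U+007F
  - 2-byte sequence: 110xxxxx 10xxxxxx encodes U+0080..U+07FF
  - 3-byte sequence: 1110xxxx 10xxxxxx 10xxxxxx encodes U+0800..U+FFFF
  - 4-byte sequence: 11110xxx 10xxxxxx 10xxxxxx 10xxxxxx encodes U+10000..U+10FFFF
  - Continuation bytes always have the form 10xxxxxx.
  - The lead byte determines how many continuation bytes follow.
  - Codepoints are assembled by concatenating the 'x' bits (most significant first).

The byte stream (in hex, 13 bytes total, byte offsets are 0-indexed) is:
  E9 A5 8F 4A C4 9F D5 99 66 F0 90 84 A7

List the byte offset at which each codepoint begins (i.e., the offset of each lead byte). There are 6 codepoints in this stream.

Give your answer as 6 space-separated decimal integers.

Answer: 0 3 4 6 8 9

Derivation:
Byte[0]=E9: 3-byte lead, need 2 cont bytes. acc=0x9
Byte[1]=A5: continuation. acc=(acc<<6)|0x25=0x265
Byte[2]=8F: continuation. acc=(acc<<6)|0x0F=0x994F
Completed: cp=U+994F (starts at byte 0)
Byte[3]=4A: 1-byte ASCII. cp=U+004A
Byte[4]=C4: 2-byte lead, need 1 cont bytes. acc=0x4
Byte[5]=9F: continuation. acc=(acc<<6)|0x1F=0x11F
Completed: cp=U+011F (starts at byte 4)
Byte[6]=D5: 2-byte lead, need 1 cont bytes. acc=0x15
Byte[7]=99: continuation. acc=(acc<<6)|0x19=0x559
Completed: cp=U+0559 (starts at byte 6)
Byte[8]=66: 1-byte ASCII. cp=U+0066
Byte[9]=F0: 4-byte lead, need 3 cont bytes. acc=0x0
Byte[10]=90: continuation. acc=(acc<<6)|0x10=0x10
Byte[11]=84: continuation. acc=(acc<<6)|0x04=0x404
Byte[12]=A7: continuation. acc=(acc<<6)|0x27=0x10127
Completed: cp=U+10127 (starts at byte 9)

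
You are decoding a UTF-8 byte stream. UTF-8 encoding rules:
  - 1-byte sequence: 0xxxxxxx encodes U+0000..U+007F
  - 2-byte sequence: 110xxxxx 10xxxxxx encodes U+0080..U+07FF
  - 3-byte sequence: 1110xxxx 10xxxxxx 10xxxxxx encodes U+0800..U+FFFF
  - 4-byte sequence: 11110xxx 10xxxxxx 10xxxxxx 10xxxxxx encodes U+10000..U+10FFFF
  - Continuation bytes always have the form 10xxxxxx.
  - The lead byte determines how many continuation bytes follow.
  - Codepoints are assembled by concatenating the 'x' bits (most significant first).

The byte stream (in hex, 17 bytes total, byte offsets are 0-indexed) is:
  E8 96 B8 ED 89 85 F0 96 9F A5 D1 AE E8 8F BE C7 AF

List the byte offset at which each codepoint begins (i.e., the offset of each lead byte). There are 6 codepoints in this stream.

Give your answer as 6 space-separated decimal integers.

Byte[0]=E8: 3-byte lead, need 2 cont bytes. acc=0x8
Byte[1]=96: continuation. acc=(acc<<6)|0x16=0x216
Byte[2]=B8: continuation. acc=(acc<<6)|0x38=0x85B8
Completed: cp=U+85B8 (starts at byte 0)
Byte[3]=ED: 3-byte lead, need 2 cont bytes. acc=0xD
Byte[4]=89: continuation. acc=(acc<<6)|0x09=0x349
Byte[5]=85: continuation. acc=(acc<<6)|0x05=0xD245
Completed: cp=U+D245 (starts at byte 3)
Byte[6]=F0: 4-byte lead, need 3 cont bytes. acc=0x0
Byte[7]=96: continuation. acc=(acc<<6)|0x16=0x16
Byte[8]=9F: continuation. acc=(acc<<6)|0x1F=0x59F
Byte[9]=A5: continuation. acc=(acc<<6)|0x25=0x167E5
Completed: cp=U+167E5 (starts at byte 6)
Byte[10]=D1: 2-byte lead, need 1 cont bytes. acc=0x11
Byte[11]=AE: continuation. acc=(acc<<6)|0x2E=0x46E
Completed: cp=U+046E (starts at byte 10)
Byte[12]=E8: 3-byte lead, need 2 cont bytes. acc=0x8
Byte[13]=8F: continuation. acc=(acc<<6)|0x0F=0x20F
Byte[14]=BE: continuation. acc=(acc<<6)|0x3E=0x83FE
Completed: cp=U+83FE (starts at byte 12)
Byte[15]=C7: 2-byte lead, need 1 cont bytes. acc=0x7
Byte[16]=AF: continuation. acc=(acc<<6)|0x2F=0x1EF
Completed: cp=U+01EF (starts at byte 15)

Answer: 0 3 6 10 12 15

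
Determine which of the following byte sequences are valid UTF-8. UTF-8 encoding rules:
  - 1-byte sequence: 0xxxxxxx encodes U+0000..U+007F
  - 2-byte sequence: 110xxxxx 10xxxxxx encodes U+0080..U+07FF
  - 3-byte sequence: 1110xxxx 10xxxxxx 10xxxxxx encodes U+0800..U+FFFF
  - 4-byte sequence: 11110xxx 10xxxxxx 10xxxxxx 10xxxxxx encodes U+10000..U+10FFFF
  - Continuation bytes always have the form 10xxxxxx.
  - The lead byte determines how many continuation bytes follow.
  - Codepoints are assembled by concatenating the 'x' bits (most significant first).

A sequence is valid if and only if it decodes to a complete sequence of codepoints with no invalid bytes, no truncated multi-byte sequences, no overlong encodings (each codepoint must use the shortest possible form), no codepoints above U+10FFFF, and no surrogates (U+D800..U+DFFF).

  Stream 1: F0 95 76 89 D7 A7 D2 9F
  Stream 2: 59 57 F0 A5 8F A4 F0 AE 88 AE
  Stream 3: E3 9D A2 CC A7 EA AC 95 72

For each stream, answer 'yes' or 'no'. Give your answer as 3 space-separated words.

Stream 1: error at byte offset 2. INVALID
Stream 2: decodes cleanly. VALID
Stream 3: decodes cleanly. VALID

Answer: no yes yes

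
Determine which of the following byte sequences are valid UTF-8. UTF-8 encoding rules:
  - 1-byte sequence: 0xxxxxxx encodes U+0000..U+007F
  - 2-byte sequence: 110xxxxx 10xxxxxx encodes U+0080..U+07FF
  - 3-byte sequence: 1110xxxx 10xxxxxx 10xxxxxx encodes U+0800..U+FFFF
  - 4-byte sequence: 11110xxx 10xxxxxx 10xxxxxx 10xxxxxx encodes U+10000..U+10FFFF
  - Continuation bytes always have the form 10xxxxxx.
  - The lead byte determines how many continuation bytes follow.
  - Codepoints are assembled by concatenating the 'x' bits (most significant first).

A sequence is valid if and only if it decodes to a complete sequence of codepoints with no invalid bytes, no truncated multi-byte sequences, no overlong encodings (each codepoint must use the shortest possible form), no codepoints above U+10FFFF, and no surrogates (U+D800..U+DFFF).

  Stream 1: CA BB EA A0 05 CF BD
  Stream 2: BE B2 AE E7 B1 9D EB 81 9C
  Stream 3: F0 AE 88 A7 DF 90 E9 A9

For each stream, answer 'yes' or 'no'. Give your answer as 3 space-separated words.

Answer: no no no

Derivation:
Stream 1: error at byte offset 4. INVALID
Stream 2: error at byte offset 0. INVALID
Stream 3: error at byte offset 8. INVALID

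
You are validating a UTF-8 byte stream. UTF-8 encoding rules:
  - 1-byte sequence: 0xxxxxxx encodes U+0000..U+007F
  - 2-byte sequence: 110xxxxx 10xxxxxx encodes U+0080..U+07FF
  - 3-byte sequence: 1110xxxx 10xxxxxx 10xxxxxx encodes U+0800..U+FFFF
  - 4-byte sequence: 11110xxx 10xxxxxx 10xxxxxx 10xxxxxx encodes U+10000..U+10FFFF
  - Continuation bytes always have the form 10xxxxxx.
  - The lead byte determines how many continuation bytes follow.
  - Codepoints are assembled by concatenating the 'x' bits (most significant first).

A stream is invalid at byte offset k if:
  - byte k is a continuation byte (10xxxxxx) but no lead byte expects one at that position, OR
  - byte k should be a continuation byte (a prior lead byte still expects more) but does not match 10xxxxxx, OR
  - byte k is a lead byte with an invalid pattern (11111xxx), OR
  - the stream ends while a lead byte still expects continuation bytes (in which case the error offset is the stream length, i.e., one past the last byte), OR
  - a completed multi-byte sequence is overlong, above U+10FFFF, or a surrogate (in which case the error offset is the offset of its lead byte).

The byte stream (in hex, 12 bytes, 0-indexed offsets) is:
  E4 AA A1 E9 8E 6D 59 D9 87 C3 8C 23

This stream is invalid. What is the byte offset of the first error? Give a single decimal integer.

Byte[0]=E4: 3-byte lead, need 2 cont bytes. acc=0x4
Byte[1]=AA: continuation. acc=(acc<<6)|0x2A=0x12A
Byte[2]=A1: continuation. acc=(acc<<6)|0x21=0x4AA1
Completed: cp=U+4AA1 (starts at byte 0)
Byte[3]=E9: 3-byte lead, need 2 cont bytes. acc=0x9
Byte[4]=8E: continuation. acc=(acc<<6)|0x0E=0x24E
Byte[5]=6D: expected 10xxxxxx continuation. INVALID

Answer: 5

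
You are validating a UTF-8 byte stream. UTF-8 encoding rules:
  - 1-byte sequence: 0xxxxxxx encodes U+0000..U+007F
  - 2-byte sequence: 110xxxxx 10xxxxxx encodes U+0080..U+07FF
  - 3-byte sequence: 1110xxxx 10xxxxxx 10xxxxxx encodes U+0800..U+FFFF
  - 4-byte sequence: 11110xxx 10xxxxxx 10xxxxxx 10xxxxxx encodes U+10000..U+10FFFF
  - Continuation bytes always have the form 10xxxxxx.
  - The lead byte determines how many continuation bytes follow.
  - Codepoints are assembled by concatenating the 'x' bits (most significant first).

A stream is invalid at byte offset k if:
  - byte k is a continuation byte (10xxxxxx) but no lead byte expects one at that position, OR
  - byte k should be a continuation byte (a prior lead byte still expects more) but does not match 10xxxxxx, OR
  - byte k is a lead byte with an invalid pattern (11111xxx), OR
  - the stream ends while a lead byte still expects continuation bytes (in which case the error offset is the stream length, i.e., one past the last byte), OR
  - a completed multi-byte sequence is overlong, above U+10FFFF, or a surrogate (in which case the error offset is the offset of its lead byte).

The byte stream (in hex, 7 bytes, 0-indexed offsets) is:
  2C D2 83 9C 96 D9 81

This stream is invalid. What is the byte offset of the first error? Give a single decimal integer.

Answer: 3

Derivation:
Byte[0]=2C: 1-byte ASCII. cp=U+002C
Byte[1]=D2: 2-byte lead, need 1 cont bytes. acc=0x12
Byte[2]=83: continuation. acc=(acc<<6)|0x03=0x483
Completed: cp=U+0483 (starts at byte 1)
Byte[3]=9C: INVALID lead byte (not 0xxx/110x/1110/11110)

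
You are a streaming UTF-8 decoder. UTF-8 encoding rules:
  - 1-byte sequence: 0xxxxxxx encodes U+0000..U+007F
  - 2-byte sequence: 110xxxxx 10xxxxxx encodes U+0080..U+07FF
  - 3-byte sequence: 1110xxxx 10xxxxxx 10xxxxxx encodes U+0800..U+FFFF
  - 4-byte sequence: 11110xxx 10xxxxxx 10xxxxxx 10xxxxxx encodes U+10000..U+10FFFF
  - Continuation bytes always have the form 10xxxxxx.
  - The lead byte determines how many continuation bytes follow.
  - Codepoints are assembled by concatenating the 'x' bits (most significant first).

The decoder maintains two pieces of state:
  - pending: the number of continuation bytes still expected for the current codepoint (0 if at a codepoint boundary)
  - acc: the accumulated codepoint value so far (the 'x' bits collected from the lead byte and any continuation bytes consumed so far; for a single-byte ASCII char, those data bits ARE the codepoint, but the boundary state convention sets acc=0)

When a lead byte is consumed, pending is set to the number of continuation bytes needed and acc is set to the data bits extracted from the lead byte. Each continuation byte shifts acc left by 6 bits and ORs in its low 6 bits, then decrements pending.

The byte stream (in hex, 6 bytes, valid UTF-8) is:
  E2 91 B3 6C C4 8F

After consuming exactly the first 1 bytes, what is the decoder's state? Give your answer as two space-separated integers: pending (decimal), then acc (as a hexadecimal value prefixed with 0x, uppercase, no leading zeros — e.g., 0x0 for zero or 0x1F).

Byte[0]=E2: 3-byte lead. pending=2, acc=0x2

Answer: 2 0x2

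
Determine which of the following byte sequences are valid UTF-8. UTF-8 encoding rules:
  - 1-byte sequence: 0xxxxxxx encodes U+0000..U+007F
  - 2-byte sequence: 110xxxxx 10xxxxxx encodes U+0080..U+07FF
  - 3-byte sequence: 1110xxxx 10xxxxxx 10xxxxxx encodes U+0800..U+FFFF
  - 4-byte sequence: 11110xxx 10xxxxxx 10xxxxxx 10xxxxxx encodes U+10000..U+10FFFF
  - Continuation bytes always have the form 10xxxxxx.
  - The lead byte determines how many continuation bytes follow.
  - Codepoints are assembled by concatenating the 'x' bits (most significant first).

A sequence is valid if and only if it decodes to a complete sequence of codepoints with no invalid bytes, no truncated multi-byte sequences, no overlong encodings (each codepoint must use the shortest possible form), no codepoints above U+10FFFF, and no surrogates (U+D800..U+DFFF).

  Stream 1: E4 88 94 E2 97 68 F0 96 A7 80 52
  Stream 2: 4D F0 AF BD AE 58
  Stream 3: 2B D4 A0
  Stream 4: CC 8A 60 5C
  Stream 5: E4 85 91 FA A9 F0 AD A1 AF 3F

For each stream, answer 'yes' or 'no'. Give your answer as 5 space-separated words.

Answer: no yes yes yes no

Derivation:
Stream 1: error at byte offset 5. INVALID
Stream 2: decodes cleanly. VALID
Stream 3: decodes cleanly. VALID
Stream 4: decodes cleanly. VALID
Stream 5: error at byte offset 3. INVALID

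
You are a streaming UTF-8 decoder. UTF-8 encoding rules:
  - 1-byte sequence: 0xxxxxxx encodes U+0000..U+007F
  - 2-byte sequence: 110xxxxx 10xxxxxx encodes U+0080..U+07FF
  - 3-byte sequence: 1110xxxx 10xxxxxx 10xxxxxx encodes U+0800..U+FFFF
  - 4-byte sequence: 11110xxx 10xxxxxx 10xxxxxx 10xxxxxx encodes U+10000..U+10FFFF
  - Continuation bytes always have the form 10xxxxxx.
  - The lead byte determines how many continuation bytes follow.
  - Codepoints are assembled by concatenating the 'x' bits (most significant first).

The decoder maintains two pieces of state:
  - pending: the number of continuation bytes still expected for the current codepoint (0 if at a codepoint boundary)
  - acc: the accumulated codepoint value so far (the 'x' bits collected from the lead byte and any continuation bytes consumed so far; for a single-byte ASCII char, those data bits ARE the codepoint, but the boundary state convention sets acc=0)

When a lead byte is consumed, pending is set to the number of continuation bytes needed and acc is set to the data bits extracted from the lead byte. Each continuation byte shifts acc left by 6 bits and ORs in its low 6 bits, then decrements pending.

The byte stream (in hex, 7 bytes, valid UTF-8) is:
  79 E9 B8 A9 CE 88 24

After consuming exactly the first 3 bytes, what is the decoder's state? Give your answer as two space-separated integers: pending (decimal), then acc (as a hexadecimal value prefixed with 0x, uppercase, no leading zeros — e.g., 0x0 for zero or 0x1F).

Answer: 1 0x278

Derivation:
Byte[0]=79: 1-byte. pending=0, acc=0x0
Byte[1]=E9: 3-byte lead. pending=2, acc=0x9
Byte[2]=B8: continuation. acc=(acc<<6)|0x38=0x278, pending=1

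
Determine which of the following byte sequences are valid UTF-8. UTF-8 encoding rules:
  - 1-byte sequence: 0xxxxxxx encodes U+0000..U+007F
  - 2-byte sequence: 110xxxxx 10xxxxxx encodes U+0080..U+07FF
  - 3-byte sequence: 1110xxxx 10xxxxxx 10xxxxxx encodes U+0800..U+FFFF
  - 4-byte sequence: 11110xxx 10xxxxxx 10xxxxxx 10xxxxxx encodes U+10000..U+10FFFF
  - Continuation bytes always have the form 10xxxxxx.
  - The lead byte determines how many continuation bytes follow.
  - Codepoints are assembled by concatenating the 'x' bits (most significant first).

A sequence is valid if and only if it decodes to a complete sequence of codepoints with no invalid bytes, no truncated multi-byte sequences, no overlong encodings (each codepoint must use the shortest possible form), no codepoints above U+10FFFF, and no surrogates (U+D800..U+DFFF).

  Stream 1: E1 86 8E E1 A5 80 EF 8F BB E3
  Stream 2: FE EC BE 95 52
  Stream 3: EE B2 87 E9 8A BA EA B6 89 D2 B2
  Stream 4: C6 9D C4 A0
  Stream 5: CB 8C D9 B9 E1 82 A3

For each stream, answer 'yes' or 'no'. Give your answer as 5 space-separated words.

Answer: no no yes yes yes

Derivation:
Stream 1: error at byte offset 10. INVALID
Stream 2: error at byte offset 0. INVALID
Stream 3: decodes cleanly. VALID
Stream 4: decodes cleanly. VALID
Stream 5: decodes cleanly. VALID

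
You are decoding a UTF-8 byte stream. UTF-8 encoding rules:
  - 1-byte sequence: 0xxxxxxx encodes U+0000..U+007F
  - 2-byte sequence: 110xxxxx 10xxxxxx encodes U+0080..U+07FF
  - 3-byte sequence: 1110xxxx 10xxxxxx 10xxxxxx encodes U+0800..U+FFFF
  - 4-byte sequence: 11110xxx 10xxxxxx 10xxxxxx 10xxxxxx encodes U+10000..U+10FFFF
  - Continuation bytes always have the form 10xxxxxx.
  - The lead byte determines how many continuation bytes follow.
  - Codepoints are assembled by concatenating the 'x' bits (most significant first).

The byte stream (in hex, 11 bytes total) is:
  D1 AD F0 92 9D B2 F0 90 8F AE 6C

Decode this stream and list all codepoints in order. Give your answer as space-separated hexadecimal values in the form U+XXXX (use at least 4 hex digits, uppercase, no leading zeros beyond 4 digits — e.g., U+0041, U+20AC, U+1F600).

Byte[0]=D1: 2-byte lead, need 1 cont bytes. acc=0x11
Byte[1]=AD: continuation. acc=(acc<<6)|0x2D=0x46D
Completed: cp=U+046D (starts at byte 0)
Byte[2]=F0: 4-byte lead, need 3 cont bytes. acc=0x0
Byte[3]=92: continuation. acc=(acc<<6)|0x12=0x12
Byte[4]=9D: continuation. acc=(acc<<6)|0x1D=0x49D
Byte[5]=B2: continuation. acc=(acc<<6)|0x32=0x12772
Completed: cp=U+12772 (starts at byte 2)
Byte[6]=F0: 4-byte lead, need 3 cont bytes. acc=0x0
Byte[7]=90: continuation. acc=(acc<<6)|0x10=0x10
Byte[8]=8F: continuation. acc=(acc<<6)|0x0F=0x40F
Byte[9]=AE: continuation. acc=(acc<<6)|0x2E=0x103EE
Completed: cp=U+103EE (starts at byte 6)
Byte[10]=6C: 1-byte ASCII. cp=U+006C

Answer: U+046D U+12772 U+103EE U+006C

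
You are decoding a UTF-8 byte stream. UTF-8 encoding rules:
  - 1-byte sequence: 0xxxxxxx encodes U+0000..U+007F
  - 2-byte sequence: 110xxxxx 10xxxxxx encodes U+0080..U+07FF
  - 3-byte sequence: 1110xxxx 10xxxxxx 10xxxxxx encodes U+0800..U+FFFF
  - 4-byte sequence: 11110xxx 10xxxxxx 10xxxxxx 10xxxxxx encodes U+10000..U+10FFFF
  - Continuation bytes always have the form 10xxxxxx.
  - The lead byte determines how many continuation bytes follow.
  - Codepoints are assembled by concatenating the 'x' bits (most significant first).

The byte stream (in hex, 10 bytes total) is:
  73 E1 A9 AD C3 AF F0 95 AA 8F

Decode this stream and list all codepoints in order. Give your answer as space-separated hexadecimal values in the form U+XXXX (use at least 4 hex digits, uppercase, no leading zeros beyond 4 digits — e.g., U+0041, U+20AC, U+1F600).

Byte[0]=73: 1-byte ASCII. cp=U+0073
Byte[1]=E1: 3-byte lead, need 2 cont bytes. acc=0x1
Byte[2]=A9: continuation. acc=(acc<<6)|0x29=0x69
Byte[3]=AD: continuation. acc=(acc<<6)|0x2D=0x1A6D
Completed: cp=U+1A6D (starts at byte 1)
Byte[4]=C3: 2-byte lead, need 1 cont bytes. acc=0x3
Byte[5]=AF: continuation. acc=(acc<<6)|0x2F=0xEF
Completed: cp=U+00EF (starts at byte 4)
Byte[6]=F0: 4-byte lead, need 3 cont bytes. acc=0x0
Byte[7]=95: continuation. acc=(acc<<6)|0x15=0x15
Byte[8]=AA: continuation. acc=(acc<<6)|0x2A=0x56A
Byte[9]=8F: continuation. acc=(acc<<6)|0x0F=0x15A8F
Completed: cp=U+15A8F (starts at byte 6)

Answer: U+0073 U+1A6D U+00EF U+15A8F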